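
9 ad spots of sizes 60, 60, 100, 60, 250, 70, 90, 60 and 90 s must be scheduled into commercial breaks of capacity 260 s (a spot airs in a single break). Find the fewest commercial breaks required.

4

Total = 250 + 100 + 90 + 90 + 70 + 60 + 60 + 60 + 60 = 840 s.
Lower bound: ⌈840/260⌉ = 4 commercial breaks.
A packing using 4 commercial breaks:
  break 1: 250 = 250
  break 2: 100 + 90 + 70 = 260
  break 3: 90 + 60 + 60 = 210
  break 4: 60 + 60 = 120
This matches the lower bound, so 4 is optimal.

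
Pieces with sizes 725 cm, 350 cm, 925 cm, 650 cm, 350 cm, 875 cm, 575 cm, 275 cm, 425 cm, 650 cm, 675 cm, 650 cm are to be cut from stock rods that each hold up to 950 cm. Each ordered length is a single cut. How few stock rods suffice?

9

Total = 925 + 875 + 725 + 675 + 650 + 650 + 650 + 575 + 425 + 350 + 350 + 275 = 7125 cm.
Lower bound: ⌈7125/950⌉ = 8 stock rods.
A packing using 9 stock rods:
  stock rod 1: 925 = 925
  stock rod 2: 875 = 875
  stock rod 3: 725 = 725
  stock rod 4: 675 + 275 = 950
  stock rod 5: 650 = 650
  stock rod 6: 650 = 650
  stock rod 7: 650 = 650
  stock rod 8: 575 + 350 = 925
  stock rod 9: 425 + 350 = 775
No arrangement into 8 stock rods stays within capacity, so 9 is optimal.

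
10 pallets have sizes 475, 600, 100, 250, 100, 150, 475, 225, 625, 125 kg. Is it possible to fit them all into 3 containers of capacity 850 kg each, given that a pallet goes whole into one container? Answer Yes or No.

No

Total = 3125 kg; ⌈3125/850⌉ = 4.
At least 4 containers are required, but only 3 are allowed.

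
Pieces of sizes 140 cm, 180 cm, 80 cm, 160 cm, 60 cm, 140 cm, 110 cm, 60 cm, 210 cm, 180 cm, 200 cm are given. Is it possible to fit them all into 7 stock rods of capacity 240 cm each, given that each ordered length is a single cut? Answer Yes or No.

Total = 1520 cm; ⌈1520/240⌉ = 7.
The bound of 7 does not rule out 7, but exhaustive search shows no assignment into 7 stock rods of capacity 240 cm exists — the minimum is 8.

No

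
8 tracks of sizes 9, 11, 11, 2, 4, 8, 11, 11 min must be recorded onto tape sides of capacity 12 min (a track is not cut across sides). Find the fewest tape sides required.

6

Total = 11 + 11 + 11 + 11 + 9 + 8 + 4 + 2 = 67 min.
Lower bound: ⌈67/12⌉ = 6 tape sides.
A packing using 6 tape sides:
  side 1: 11 = 11
  side 2: 11 = 11
  side 3: 11 = 11
  side 4: 11 = 11
  side 5: 9 + 2 = 11
  side 6: 8 + 4 = 12
This matches the lower bound, so 6 is optimal.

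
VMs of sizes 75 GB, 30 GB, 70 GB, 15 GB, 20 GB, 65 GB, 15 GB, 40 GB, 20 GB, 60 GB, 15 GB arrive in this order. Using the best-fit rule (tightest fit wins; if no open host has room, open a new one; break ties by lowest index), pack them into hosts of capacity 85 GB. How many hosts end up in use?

  75 → host 1 (new)  [load 75/85]
  30 → host 2 (new)  [load 30/85]
  70 → host 3 (new)  [load 70/85]
  15 → host 3  [load 85/85]
  20 → host 2  [load 50/85]
  65 → host 4 (new)  [load 65/85]
  15 → host 4  [load 80/85]
  40 → host 5 (new)  [load 40/85]
  20 → host 2  [load 70/85]
  60 → host 6 (new)  [load 60/85]
  15 → host 2  [load 85/85]
6 hosts opened.

6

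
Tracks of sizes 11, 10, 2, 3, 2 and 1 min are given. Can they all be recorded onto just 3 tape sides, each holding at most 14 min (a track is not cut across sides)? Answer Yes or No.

Yes

A valid assignment using 3 tape sides:
  side 1: 11 + 3 = 14
  side 2: 10 + 2 + 2 = 14
  side 3: 1 = 1
Every load is within 14 min, so 3 tape sides suffice.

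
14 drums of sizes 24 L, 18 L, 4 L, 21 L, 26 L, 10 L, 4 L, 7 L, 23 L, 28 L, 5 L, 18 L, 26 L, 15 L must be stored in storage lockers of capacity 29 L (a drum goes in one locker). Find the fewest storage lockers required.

Total = 28 + 26 + 26 + 24 + 23 + 21 + 18 + 18 + 15 + 10 + 7 + 5 + 4 + 4 = 229 L.
Lower bound: ⌈229/29⌉ = 8 storage lockers.
Also, 9 drums each exceed 29/2 L, and no two of those can share a locker, so at least 9 storage lockers are needed.
A packing using 9 storage lockers:
  locker 1: 28 = 28
  locker 2: 26 = 26
  locker 3: 26 = 26
  locker 4: 24 + 5 = 29
  locker 5: 23 + 4 = 27
  locker 6: 21 + 7 = 28
  locker 7: 18 + 10 = 28
  locker 8: 18 + 4 = 22
  locker 9: 15 = 15
This matches the lower bound, so 9 is optimal.

9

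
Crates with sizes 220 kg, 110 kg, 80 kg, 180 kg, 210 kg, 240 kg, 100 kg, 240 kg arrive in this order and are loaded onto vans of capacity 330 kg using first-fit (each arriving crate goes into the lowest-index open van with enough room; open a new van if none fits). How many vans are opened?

  220 → van 1 (new)  [load 220/330]
  110 → van 1  [load 330/330]
  80 → van 2 (new)  [load 80/330]
  180 → van 2  [load 260/330]
  210 → van 3 (new)  [load 210/330]
  240 → van 4 (new)  [load 240/330]
  100 → van 3  [load 310/330]
  240 → van 5 (new)  [load 240/330]
5 vans opened.

5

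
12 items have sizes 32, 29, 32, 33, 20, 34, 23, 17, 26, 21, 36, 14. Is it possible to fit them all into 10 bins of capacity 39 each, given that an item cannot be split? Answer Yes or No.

A valid assignment using 10 bins:
  bin 1: 36 = 36
  bin 2: 34 = 34
  bin 3: 33 = 33
  bin 4: 32 = 32
  bin 5: 32 = 32
  bin 6: 29 = 29
  bin 7: 26 = 26
  bin 8: 23 + 14 = 37
  bin 9: 21 + 17 = 38
  bin 10: 20 = 20
Every load is within 39, so 10 bins suffice.

Yes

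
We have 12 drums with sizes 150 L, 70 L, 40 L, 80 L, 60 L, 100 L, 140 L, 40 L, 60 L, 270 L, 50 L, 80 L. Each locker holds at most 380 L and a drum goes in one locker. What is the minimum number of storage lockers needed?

Total = 270 + 150 + 140 + 100 + 80 + 80 + 70 + 60 + 60 + 50 + 40 + 40 = 1140 L.
Lower bound: ⌈1140/380⌉ = 3 storage lockers.
A packing using 3 storage lockers:
  locker 1: 270 + 70 + 40 = 380
  locker 2: 150 + 140 + 50 + 40 = 380
  locker 3: 100 + 80 + 80 + 60 + 60 = 380
This matches the lower bound, so 3 is optimal.

3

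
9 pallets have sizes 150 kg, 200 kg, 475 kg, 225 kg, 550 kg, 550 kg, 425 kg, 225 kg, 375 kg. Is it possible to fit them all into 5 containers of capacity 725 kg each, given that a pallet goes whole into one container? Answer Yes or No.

A valid assignment using 5 containers:
  container 1: 550 + 150 = 700
  container 2: 550 = 550
  container 3: 475 + 225 = 700
  container 4: 425 + 225 = 650
  container 5: 375 + 200 = 575
Every load is within 725 kg, so 5 containers suffice.

Yes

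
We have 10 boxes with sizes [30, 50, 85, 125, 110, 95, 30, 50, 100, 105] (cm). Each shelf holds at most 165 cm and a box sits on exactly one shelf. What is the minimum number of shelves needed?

Total = 125 + 110 + 105 + 100 + 95 + 85 + 50 + 50 + 30 + 30 = 780 cm.
Lower bound: ⌈780/165⌉ = 5 shelves.
Also, 6 boxes each exceed 165/2 cm, and no two of those can share a shelf, so at least 6 shelves are needed.
A packing using 6 shelves:
  shelf 1: 125 + 30 = 155
  shelf 2: 110 + 50 = 160
  shelf 3: 105 + 50 = 155
  shelf 4: 100 + 30 = 130
  shelf 5: 95 = 95
  shelf 6: 85 = 85
This matches the lower bound, so 6 is optimal.

6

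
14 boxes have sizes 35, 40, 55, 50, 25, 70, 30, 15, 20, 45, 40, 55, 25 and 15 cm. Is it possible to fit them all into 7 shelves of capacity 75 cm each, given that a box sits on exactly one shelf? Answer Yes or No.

No

Total = 520 cm; ⌈520/75⌉ = 7.
The bound of 7 does not rule out 7, but exhaustive search shows no assignment into 7 shelves of capacity 75 cm exists — the minimum is 8.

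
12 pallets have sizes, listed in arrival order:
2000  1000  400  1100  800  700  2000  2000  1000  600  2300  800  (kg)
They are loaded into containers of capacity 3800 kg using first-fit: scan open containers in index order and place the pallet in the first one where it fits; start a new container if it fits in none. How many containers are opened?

5

  2000 → container 1 (new)  [load 2000/3800]
  1000 → container 1  [load 3000/3800]
  400 → container 1  [load 3400/3800]
  1100 → container 2 (new)  [load 1100/3800]
  800 → container 2  [load 1900/3800]
  700 → container 2  [load 2600/3800]
  2000 → container 3 (new)  [load 2000/3800]
  2000 → container 4 (new)  [load 2000/3800]
  1000 → container 2  [load 3600/3800]
  600 → container 3  [load 2600/3800]
  2300 → container 5 (new)  [load 2300/3800]
  800 → container 3  [load 3400/3800]
5 containers opened.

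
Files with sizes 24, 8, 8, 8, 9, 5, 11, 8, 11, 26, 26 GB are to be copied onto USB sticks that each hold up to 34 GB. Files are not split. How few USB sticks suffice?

5

Total = 26 + 26 + 24 + 11 + 11 + 9 + 8 + 8 + 8 + 8 + 5 = 144 GB.
Lower bound: ⌈144/34⌉ = 5 USB sticks.
A packing using 5 USB sticks:
  USB stick 1: 26 + 8 = 34
  USB stick 2: 26 + 8 = 34
  USB stick 3: 24 + 9 = 33
  USB stick 4: 11 + 11 + 8 = 30
  USB stick 5: 8 + 5 = 13
This matches the lower bound, so 5 is optimal.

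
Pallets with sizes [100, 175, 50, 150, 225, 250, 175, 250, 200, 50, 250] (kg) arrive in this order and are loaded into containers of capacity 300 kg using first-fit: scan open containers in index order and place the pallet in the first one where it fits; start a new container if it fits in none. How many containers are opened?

  100 → container 1 (new)  [load 100/300]
  175 → container 1  [load 275/300]
  50 → container 2 (new)  [load 50/300]
  150 → container 2  [load 200/300]
  225 → container 3 (new)  [load 225/300]
  250 → container 4 (new)  [load 250/300]
  175 → container 5 (new)  [load 175/300]
  250 → container 6 (new)  [load 250/300]
  200 → container 7 (new)  [load 200/300]
  50 → container 2  [load 250/300]
  250 → container 8 (new)  [load 250/300]
8 containers opened.

8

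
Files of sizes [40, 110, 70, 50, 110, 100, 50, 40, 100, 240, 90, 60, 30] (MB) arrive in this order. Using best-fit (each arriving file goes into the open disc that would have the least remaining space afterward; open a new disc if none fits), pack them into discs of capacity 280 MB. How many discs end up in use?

5

  40 → disc 1 (new)  [load 40/280]
  110 → disc 1  [load 150/280]
  70 → disc 1  [load 220/280]
  50 → disc 1  [load 270/280]
  110 → disc 2 (new)  [load 110/280]
  100 → disc 2  [load 210/280]
  50 → disc 2  [load 260/280]
  40 → disc 3 (new)  [load 40/280]
  100 → disc 3  [load 140/280]
  240 → disc 4 (new)  [load 240/280]
  90 → disc 3  [load 230/280]
  60 → disc 5 (new)  [load 60/280]
  30 → disc 4  [load 270/280]
5 discs opened.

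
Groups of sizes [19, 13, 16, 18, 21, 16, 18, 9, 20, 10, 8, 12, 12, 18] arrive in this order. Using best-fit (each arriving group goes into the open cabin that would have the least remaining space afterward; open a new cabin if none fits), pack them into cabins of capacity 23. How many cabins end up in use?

  19 → cabin 1 (new)  [load 19/23]
  13 → cabin 2 (new)  [load 13/23]
  16 → cabin 3 (new)  [load 16/23]
  18 → cabin 4 (new)  [load 18/23]
  21 → cabin 5 (new)  [load 21/23]
  16 → cabin 6 (new)  [load 16/23]
  18 → cabin 7 (new)  [load 18/23]
  9 → cabin 2  [load 22/23]
  20 → cabin 8 (new)  [load 20/23]
  10 → cabin 9 (new)  [load 10/23]
  8 → cabin 9  [load 18/23]
  12 → cabin 10 (new)  [load 12/23]
  12 → cabin 11 (new)  [load 12/23]
  18 → cabin 12 (new)  [load 18/23]
12 cabins opened.

12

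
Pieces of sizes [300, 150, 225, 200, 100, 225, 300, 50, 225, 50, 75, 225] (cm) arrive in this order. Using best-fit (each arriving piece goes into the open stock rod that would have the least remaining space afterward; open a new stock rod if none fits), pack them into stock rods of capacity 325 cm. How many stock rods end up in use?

  300 → stock rod 1 (new)  [load 300/325]
  150 → stock rod 2 (new)  [load 150/325]
  225 → stock rod 3 (new)  [load 225/325]
  200 → stock rod 4 (new)  [load 200/325]
  100 → stock rod 3  [load 325/325]
  225 → stock rod 5 (new)  [load 225/325]
  300 → stock rod 6 (new)  [load 300/325]
  50 → stock rod 5  [load 275/325]
  225 → stock rod 7 (new)  [load 225/325]
  50 → stock rod 5  [load 325/325]
  75 → stock rod 7  [load 300/325]
  225 → stock rod 8 (new)  [load 225/325]
8 stock rods opened.

8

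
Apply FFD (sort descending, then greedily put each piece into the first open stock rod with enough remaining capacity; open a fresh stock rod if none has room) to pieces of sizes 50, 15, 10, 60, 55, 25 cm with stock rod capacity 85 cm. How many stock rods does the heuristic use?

3

Sorted descending: 60, 55, 50, 25, 15, 10.
  60 → stock rod 1 (new)  [load 60/85]
  55 → stock rod 2 (new)  [load 55/85]
  50 → stock rod 3 (new)  [load 50/85]
  25 → stock rod 1  [load 85/85]
  15 → stock rod 2  [load 70/85]
  10 → stock rod 2  [load 80/85]
3 stock rods opened.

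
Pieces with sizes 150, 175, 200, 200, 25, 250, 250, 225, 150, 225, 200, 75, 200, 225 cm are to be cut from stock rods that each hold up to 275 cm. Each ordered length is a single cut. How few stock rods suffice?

12

Total = 250 + 250 + 225 + 225 + 225 + 200 + 200 + 200 + 200 + 175 + 150 + 150 + 75 + 25 = 2550 cm.
Lower bound: ⌈2550/275⌉ = 10 stock rods.
Also, 12 pieces each exceed 275/2 cm, and no two of those can share a stock rod, so at least 12 stock rods are needed.
A packing using 12 stock rods:
  stock rod 1: 250 + 25 = 275
  stock rod 2: 250 = 250
  stock rod 3: 225 = 225
  stock rod 4: 225 = 225
  stock rod 5: 225 = 225
  stock rod 6: 200 + 75 = 275
  stock rod 7: 200 = 200
  stock rod 8: 200 = 200
  stock rod 9: 200 = 200
  stock rod 10: 175 = 175
  stock rod 11: 150 = 150
  stock rod 12: 150 = 150
This matches the lower bound, so 12 is optimal.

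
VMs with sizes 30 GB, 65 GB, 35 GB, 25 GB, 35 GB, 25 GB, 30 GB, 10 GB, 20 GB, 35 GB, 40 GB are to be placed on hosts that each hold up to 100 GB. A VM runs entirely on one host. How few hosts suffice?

4

Total = 65 + 40 + 35 + 35 + 35 + 30 + 30 + 25 + 25 + 20 + 10 = 350 GB.
Lower bound: ⌈350/100⌉ = 4 hosts.
A packing using 4 hosts:
  host 1: 65 + 35 = 100
  host 2: 40 + 35 + 25 = 100
  host 3: 35 + 30 + 30 = 95
  host 4: 25 + 20 + 10 = 55
This matches the lower bound, so 4 is optimal.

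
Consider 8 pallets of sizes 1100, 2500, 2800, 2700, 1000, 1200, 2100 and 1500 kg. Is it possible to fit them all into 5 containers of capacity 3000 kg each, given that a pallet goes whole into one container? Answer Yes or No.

No

Total = 14900 kg; ⌈14900/3000⌉ = 5.
The bound of 5 does not rule out 5, but exhaustive search shows no assignment into 5 containers of capacity 3000 kg exists — the minimum is 6.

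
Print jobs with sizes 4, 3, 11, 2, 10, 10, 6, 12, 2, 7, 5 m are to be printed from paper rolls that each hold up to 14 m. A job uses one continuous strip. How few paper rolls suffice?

6

Total = 12 + 11 + 10 + 10 + 7 + 6 + 5 + 4 + 3 + 2 + 2 = 72 m.
Lower bound: ⌈72/14⌉ = 6 paper rolls.
A packing using 6 paper rolls:
  roll 1: 12 + 2 = 14
  roll 2: 11 + 3 = 14
  roll 3: 10 + 4 = 14
  roll 4: 10 + 2 = 12
  roll 5: 7 + 6 = 13
  roll 6: 5 = 5
This matches the lower bound, so 6 is optimal.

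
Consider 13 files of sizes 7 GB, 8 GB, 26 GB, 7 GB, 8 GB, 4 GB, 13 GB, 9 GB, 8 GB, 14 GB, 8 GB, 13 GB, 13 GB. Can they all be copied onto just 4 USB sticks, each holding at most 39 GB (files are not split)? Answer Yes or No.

A valid assignment using 4 USB sticks:
  USB stick 1: 26 + 13 = 39
  USB stick 2: 14 + 13 + 9 = 36
  USB stick 3: 13 + 8 + 8 + 8 = 37
  USB stick 4: 8 + 7 + 7 + 4 = 26
Every load is within 39 GB, so 4 USB sticks suffice.

Yes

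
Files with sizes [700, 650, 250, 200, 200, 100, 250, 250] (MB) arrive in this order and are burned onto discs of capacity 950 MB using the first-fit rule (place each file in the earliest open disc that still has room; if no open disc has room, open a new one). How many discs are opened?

  700 → disc 1 (new)  [load 700/950]
  650 → disc 2 (new)  [load 650/950]
  250 → disc 1  [load 950/950]
  200 → disc 2  [load 850/950]
  200 → disc 3 (new)  [load 200/950]
  100 → disc 2  [load 950/950]
  250 → disc 3  [load 450/950]
  250 → disc 3  [load 700/950]
3 discs opened.

3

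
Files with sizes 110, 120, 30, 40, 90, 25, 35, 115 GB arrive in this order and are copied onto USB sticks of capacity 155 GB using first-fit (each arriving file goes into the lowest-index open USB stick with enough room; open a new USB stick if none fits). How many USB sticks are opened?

4

  110 → USB stick 1 (new)  [load 110/155]
  120 → USB stick 2 (new)  [load 120/155]
  30 → USB stick 1  [load 140/155]
  40 → USB stick 3 (new)  [load 40/155]
  90 → USB stick 3  [load 130/155]
  25 → USB stick 2  [load 145/155]
  35 → USB stick 4 (new)  [load 35/155]
  115 → USB stick 4  [load 150/155]
4 USB sticks opened.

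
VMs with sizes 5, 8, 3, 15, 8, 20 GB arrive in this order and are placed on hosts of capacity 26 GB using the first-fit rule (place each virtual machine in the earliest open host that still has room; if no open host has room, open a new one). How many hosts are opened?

3

  5 → host 1 (new)  [load 5/26]
  8 → host 1  [load 13/26]
  3 → host 1  [load 16/26]
  15 → host 2 (new)  [load 15/26]
  8 → host 1  [load 24/26]
  20 → host 3 (new)  [load 20/26]
3 hosts opened.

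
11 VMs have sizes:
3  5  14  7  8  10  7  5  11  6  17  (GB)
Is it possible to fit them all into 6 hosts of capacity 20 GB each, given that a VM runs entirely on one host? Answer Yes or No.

Yes

A valid assignment using 5 hosts:
  host 1: 17 + 3 = 20
  host 2: 14 + 6 = 20
  host 3: 11 + 8 = 19
  host 4: 10 + 7 = 17
  host 5: 7 + 5 + 5 = 17
That uses only 5 ≤ 6, so 6 hosts are enough.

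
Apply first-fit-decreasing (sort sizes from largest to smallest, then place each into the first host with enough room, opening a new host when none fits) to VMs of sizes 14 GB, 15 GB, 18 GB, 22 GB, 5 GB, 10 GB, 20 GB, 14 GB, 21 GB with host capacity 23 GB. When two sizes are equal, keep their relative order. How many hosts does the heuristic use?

8

Sorted descending: 22, 21, 20, 18, 15, 14, 14, 10, 5.
  22 → host 1 (new)  [load 22/23]
  21 → host 2 (new)  [load 21/23]
  20 → host 3 (new)  [load 20/23]
  18 → host 4 (new)  [load 18/23]
  15 → host 5 (new)  [load 15/23]
  14 → host 6 (new)  [load 14/23]
  14 → host 7 (new)  [load 14/23]
  10 → host 8 (new)  [load 10/23]
  5 → host 4  [load 23/23]
8 hosts opened.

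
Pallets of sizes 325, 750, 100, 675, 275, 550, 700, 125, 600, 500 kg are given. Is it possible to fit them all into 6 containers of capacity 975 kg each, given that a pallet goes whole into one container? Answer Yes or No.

Yes

A valid assignment using 6 containers:
  container 1: 750 + 125 + 100 = 975
  container 2: 700 + 275 = 975
  container 3: 675 = 675
  container 4: 600 + 325 = 925
  container 5: 550 = 550
  container 6: 500 = 500
Every load is within 975 kg, so 6 containers suffice.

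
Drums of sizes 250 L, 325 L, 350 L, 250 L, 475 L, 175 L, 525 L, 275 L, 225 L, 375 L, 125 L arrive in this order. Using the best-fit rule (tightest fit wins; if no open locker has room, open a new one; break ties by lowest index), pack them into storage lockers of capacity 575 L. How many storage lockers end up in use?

7

  250 → locker 1 (new)  [load 250/575]
  325 → locker 1  [load 575/575]
  350 → locker 2 (new)  [load 350/575]
  250 → locker 3 (new)  [load 250/575]
  475 → locker 4 (new)  [load 475/575]
  175 → locker 2  [load 525/575]
  525 → locker 5 (new)  [load 525/575]
  275 → locker 3  [load 525/575]
  225 → locker 6 (new)  [load 225/575]
  375 → locker 7 (new)  [load 375/575]
  125 → locker 7  [load 500/575]
7 storage lockers opened.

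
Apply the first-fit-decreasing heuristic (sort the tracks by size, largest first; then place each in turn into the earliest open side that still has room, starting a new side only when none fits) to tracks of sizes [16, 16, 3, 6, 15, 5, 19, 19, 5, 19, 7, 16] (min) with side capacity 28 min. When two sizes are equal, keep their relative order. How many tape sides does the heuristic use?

Sorted descending: 19, 19, 19, 16, 16, 16, 15, 7, 6, 5, 5, 3.
  19 → side 1 (new)  [load 19/28]
  19 → side 2 (new)  [load 19/28]
  19 → side 3 (new)  [load 19/28]
  16 → side 4 (new)  [load 16/28]
  16 → side 5 (new)  [load 16/28]
  16 → side 6 (new)  [load 16/28]
  15 → side 7 (new)  [load 15/28]
  7 → side 1  [load 26/28]
  6 → side 2  [load 25/28]
  5 → side 3  [load 24/28]
  5 → side 4  [load 21/28]
  3 → side 2  [load 28/28]
7 tape sides opened.

7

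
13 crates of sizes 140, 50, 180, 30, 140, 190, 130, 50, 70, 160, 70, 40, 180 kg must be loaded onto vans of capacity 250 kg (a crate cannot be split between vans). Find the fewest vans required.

7

Total = 190 + 180 + 180 + 160 + 140 + 140 + 130 + 70 + 70 + 50 + 50 + 40 + 30 = 1430 kg.
Lower bound: ⌈1430/250⌉ = 6 vans.
Also, 7 crates each exceed 125 kg, and no two of those can share a van, so at least 7 vans are needed.
A packing using 7 vans:
  van 1: 190 + 50 = 240
  van 2: 180 + 70 = 250
  van 3: 180 + 70 = 250
  van 4: 160 + 50 + 40 = 250
  van 5: 140 + 30 = 170
  van 6: 140 = 140
  van 7: 130 = 130
This matches the lower bound, so 7 is optimal.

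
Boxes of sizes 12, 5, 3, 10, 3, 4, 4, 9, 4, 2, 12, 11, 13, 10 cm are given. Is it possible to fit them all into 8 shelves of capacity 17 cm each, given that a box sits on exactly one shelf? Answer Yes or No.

Yes

A valid assignment using 7 shelves:
  shelf 1: 13 + 4 = 17
  shelf 2: 12 + 5 = 17
  shelf 3: 12 + 4 = 16
  shelf 4: 11 + 4 + 2 = 17
  shelf 5: 10 + 3 + 3 = 16
  shelf 6: 10 = 10
  shelf 7: 9 = 9
That uses only 7 ≤ 8, so 8 shelves are enough.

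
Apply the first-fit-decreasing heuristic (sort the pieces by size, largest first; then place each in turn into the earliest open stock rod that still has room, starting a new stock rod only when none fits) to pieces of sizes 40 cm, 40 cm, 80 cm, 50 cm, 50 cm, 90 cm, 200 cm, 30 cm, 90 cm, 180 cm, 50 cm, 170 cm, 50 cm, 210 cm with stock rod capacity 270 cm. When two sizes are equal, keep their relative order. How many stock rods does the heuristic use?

6

Sorted descending: 210, 200, 180, 170, 90, 90, 80, 50, 50, 50, 50, 40, 40, 30.
  210 → stock rod 1 (new)  [load 210/270]
  200 → stock rod 2 (new)  [load 200/270]
  180 → stock rod 3 (new)  [load 180/270]
  170 → stock rod 4 (new)  [load 170/270]
  90 → stock rod 3  [load 270/270]
  90 → stock rod 4  [load 260/270]
  80 → stock rod 5 (new)  [load 80/270]
  50 → stock rod 1  [load 260/270]
  50 → stock rod 2  [load 250/270]
  50 → stock rod 5  [load 130/270]
  50 → stock rod 5  [load 180/270]
  40 → stock rod 5  [load 220/270]
  40 → stock rod 5  [load 260/270]
  30 → stock rod 6 (new)  [load 30/270]
6 stock rods opened.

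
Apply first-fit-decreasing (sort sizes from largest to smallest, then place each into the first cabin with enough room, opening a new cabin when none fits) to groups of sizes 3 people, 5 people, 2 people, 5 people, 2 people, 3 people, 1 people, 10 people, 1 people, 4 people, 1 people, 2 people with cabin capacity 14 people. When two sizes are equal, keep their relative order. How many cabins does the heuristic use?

Sorted descending: 10, 5, 5, 4, 3, 3, 2, 2, 2, 1, 1, 1.
  10 → cabin 1 (new)  [load 10/14]
  5 → cabin 2 (new)  [load 5/14]
  5 → cabin 2  [load 10/14]
  4 → cabin 1  [load 14/14]
  3 → cabin 2  [load 13/14]
  3 → cabin 3 (new)  [load 3/14]
  2 → cabin 3  [load 5/14]
  2 → cabin 3  [load 7/14]
  2 → cabin 3  [load 9/14]
  1 → cabin 2  [load 14/14]
  1 → cabin 3  [load 10/14]
  1 → cabin 3  [load 11/14]
3 cabins opened.

3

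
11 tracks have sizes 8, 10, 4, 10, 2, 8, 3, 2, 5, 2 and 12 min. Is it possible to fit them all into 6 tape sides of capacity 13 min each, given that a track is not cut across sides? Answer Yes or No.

Yes

A valid assignment using 6 tape sides:
  side 1: 12 = 12
  side 2: 10 + 3 = 13
  side 3: 10 + 2 = 12
  side 4: 8 + 5 = 13
  side 5: 8 + 4 = 12
  side 6: 2 + 2 = 4
Every load is within 13 min, so 6 tape sides suffice.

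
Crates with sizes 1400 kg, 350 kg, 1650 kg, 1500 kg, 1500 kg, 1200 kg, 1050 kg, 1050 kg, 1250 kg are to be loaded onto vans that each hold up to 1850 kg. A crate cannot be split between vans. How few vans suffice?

8

Total = 1650 + 1500 + 1500 + 1400 + 1250 + 1200 + 1050 + 1050 + 350 = 10950 kg.
Lower bound: ⌈10950/1850⌉ = 6 vans.
Also, 8 crates each exceed 925 kg, and no two of those can share a van, so at least 8 vans are needed.
A packing using 8 vans:
  van 1: 1650 = 1650
  van 2: 1500 + 350 = 1850
  van 3: 1500 = 1500
  van 4: 1400 = 1400
  van 5: 1250 = 1250
  van 6: 1200 = 1200
  van 7: 1050 = 1050
  van 8: 1050 = 1050
This matches the lower bound, so 8 is optimal.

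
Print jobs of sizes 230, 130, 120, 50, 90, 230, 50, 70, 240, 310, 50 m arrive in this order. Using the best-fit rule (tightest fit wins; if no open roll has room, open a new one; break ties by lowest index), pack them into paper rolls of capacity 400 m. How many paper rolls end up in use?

5

  230 → roll 1 (new)  [load 230/400]
  130 → roll 1  [load 360/400]
  120 → roll 2 (new)  [load 120/400]
  50 → roll 2  [load 170/400]
  90 → roll 2  [load 260/400]
  230 → roll 3 (new)  [load 230/400]
  50 → roll 2  [load 310/400]
  70 → roll 2  [load 380/400]
  240 → roll 4 (new)  [load 240/400]
  310 → roll 5 (new)  [load 310/400]
  50 → roll 5  [load 360/400]
5 paper rolls opened.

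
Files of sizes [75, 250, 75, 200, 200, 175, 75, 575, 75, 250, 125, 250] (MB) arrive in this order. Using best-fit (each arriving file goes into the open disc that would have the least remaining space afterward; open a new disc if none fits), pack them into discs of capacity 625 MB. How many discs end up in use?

4

  75 → disc 1 (new)  [load 75/625]
  250 → disc 1  [load 325/625]
  75 → disc 1  [load 400/625]
  200 → disc 1  [load 600/625]
  200 → disc 2 (new)  [load 200/625]
  175 → disc 2  [load 375/625]
  75 → disc 2  [load 450/625]
  575 → disc 3 (new)  [load 575/625]
  75 → disc 2  [load 525/625]
  250 → disc 4 (new)  [load 250/625]
  125 → disc 4  [load 375/625]
  250 → disc 4  [load 625/625]
4 discs opened.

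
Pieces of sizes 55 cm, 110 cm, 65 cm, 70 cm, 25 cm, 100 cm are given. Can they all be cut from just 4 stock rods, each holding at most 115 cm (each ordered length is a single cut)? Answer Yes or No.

No

Total = 425 cm; ⌈425/115⌉ = 4.
The bound of 4 does not rule out 4, but exhaustive search shows no assignment into 4 stock rods of capacity 115 cm exists — the minimum is 5.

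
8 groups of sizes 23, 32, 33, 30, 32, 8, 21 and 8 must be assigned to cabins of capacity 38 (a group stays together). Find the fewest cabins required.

6

Total = 33 + 32 + 32 + 30 + 23 + 21 + 8 + 8 = 187.
Lower bound: ⌈187/38⌉ = 5 cabins.
Also, 6 groups each exceed 19, and no two of those can share a cabin, so at least 6 cabins are needed.
A packing using 6 cabins:
  cabin 1: 33 = 33
  cabin 2: 32 = 32
  cabin 3: 32 = 32
  cabin 4: 30 + 8 = 38
  cabin 5: 23 + 8 = 31
  cabin 6: 21 = 21
This matches the lower bound, so 6 is optimal.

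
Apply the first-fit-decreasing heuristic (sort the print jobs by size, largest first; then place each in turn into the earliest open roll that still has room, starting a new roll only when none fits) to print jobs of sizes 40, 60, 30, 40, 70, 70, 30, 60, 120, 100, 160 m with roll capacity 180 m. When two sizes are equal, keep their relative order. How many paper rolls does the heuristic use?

5

Sorted descending: 160, 120, 100, 70, 70, 60, 60, 40, 40, 30, 30.
  160 → roll 1 (new)  [load 160/180]
  120 → roll 2 (new)  [load 120/180]
  100 → roll 3 (new)  [load 100/180]
  70 → roll 3  [load 170/180]
  70 → roll 4 (new)  [load 70/180]
  60 → roll 2  [load 180/180]
  60 → roll 4  [load 130/180]
  40 → roll 4  [load 170/180]
  40 → roll 5 (new)  [load 40/180]
  30 → roll 5  [load 70/180]
  30 → roll 5  [load 100/180]
5 paper rolls opened.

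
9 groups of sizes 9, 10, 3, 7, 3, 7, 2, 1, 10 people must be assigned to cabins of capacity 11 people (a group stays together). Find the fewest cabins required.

Total = 10 + 10 + 9 + 7 + 7 + 3 + 3 + 2 + 1 = 52 people.
Lower bound: ⌈52/11⌉ = 5 cabins.
A packing using 5 cabins:
  cabin 1: 10 + 1 = 11
  cabin 2: 10 = 10
  cabin 3: 9 + 2 = 11
  cabin 4: 7 + 3 = 10
  cabin 5: 7 + 3 = 10
This matches the lower bound, so 5 is optimal.

5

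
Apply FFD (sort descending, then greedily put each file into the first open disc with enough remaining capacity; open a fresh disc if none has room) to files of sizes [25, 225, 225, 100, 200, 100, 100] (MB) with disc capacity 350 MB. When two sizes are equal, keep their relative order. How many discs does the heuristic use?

Sorted descending: 225, 225, 200, 100, 100, 100, 25.
  225 → disc 1 (new)  [load 225/350]
  225 → disc 2 (new)  [load 225/350]
  200 → disc 3 (new)  [load 200/350]
  100 → disc 1  [load 325/350]
  100 → disc 2  [load 325/350]
  100 → disc 3  [load 300/350]
  25 → disc 1  [load 350/350]
3 discs opened.

3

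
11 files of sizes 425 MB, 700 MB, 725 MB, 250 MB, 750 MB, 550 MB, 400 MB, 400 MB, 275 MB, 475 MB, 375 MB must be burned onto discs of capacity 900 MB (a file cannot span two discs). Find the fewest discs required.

7

Total = 750 + 725 + 700 + 550 + 475 + 425 + 400 + 400 + 375 + 275 + 250 = 5325 MB.
Lower bound: ⌈5325/900⌉ = 6 discs.
A packing using 7 discs:
  disc 1: 750 = 750
  disc 2: 725 = 725
  disc 3: 700 = 700
  disc 4: 550 + 275 = 825
  disc 5: 475 + 425 = 900
  disc 6: 400 + 400 = 800
  disc 7: 375 + 250 = 625
No arrangement into 6 discs stays within capacity, so 7 is optimal.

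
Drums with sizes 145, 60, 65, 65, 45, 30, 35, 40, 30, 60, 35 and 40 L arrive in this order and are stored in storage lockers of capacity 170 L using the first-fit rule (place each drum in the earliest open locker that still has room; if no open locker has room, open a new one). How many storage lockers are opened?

  145 → locker 1 (new)  [load 145/170]
  60 → locker 2 (new)  [load 60/170]
  65 → locker 2  [load 125/170]
  65 → locker 3 (new)  [load 65/170]
  45 → locker 2  [load 170/170]
  30 → locker 3  [load 95/170]
  35 → locker 3  [load 130/170]
  40 → locker 3  [load 170/170]
  30 → locker 4 (new)  [load 30/170]
  60 → locker 4  [load 90/170]
  35 → locker 4  [load 125/170]
  40 → locker 4  [load 165/170]
4 storage lockers opened.

4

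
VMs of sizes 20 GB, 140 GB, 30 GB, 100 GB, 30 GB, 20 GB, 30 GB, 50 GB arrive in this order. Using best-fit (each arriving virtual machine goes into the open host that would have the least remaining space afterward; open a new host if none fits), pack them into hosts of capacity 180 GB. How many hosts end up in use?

3

  20 → host 1 (new)  [load 20/180]
  140 → host 1  [load 160/180]
  30 → host 2 (new)  [load 30/180]
  100 → host 2  [load 130/180]
  30 → host 2  [load 160/180]
  20 → host 1  [load 180/180]
  30 → host 3 (new)  [load 30/180]
  50 → host 3  [load 80/180]
3 hosts opened.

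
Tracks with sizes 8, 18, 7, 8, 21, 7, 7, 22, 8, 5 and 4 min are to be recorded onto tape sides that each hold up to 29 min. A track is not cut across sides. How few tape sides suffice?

4

Total = 22 + 21 + 18 + 8 + 8 + 8 + 7 + 7 + 7 + 5 + 4 = 115 min.
Lower bound: ⌈115/29⌉ = 4 tape sides.
A packing using 4 tape sides:
  side 1: 22 + 7 = 29
  side 2: 21 + 8 = 29
  side 3: 18 + 7 + 4 = 29
  side 4: 8 + 8 + 7 + 5 = 28
This matches the lower bound, so 4 is optimal.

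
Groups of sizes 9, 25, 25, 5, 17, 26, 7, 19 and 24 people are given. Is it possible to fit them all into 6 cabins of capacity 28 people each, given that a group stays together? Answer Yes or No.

Total = 157 people; ⌈157/28⌉ = 6.
The bound of 6 does not rule out 6, but exhaustive search shows no assignment into 6 cabins of capacity 28 people exists — the minimum is 7.

No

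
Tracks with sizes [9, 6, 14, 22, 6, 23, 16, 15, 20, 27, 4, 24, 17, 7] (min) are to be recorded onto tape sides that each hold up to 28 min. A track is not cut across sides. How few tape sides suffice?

Total = 27 + 24 + 23 + 22 + 20 + 17 + 16 + 15 + 14 + 9 + 7 + 6 + 6 + 4 = 210 min.
Lower bound: ⌈210/28⌉ = 8 tape sides.
A packing using 9 tape sides:
  side 1: 27 = 27
  side 2: 24 + 4 = 28
  side 3: 23 = 23
  side 4: 22 + 6 = 28
  side 5: 20 + 7 = 27
  side 6: 17 + 9 = 26
  side 7: 16 + 6 = 22
  side 8: 15 = 15
  side 9: 14 = 14
No arrangement into 8 tape sides stays within capacity, so 9 is optimal.

9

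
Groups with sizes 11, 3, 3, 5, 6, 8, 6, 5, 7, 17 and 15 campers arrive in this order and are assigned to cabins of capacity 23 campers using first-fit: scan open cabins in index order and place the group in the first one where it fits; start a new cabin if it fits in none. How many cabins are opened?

  11 → cabin 1 (new)  [load 11/23]
  3 → cabin 1  [load 14/23]
  3 → cabin 1  [load 17/23]
  5 → cabin 1  [load 22/23]
  6 → cabin 2 (new)  [load 6/23]
  8 → cabin 2  [load 14/23]
  6 → cabin 2  [load 20/23]
  5 → cabin 3 (new)  [load 5/23]
  7 → cabin 3  [load 12/23]
  17 → cabin 4 (new)  [load 17/23]
  15 → cabin 5 (new)  [load 15/23]
5 cabins opened.

5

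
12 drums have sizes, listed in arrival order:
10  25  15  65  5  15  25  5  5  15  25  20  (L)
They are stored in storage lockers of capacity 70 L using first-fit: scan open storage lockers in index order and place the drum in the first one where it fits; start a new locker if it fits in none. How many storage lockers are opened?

4

  10 → locker 1 (new)  [load 10/70]
  25 → locker 1  [load 35/70]
  15 → locker 1  [load 50/70]
  65 → locker 2 (new)  [load 65/70]
  5 → locker 1  [load 55/70]
  15 → locker 1  [load 70/70]
  25 → locker 3 (new)  [load 25/70]
  5 → locker 2  [load 70/70]
  5 → locker 3  [load 30/70]
  15 → locker 3  [load 45/70]
  25 → locker 3  [load 70/70]
  20 → locker 4 (new)  [load 20/70]
4 storage lockers opened.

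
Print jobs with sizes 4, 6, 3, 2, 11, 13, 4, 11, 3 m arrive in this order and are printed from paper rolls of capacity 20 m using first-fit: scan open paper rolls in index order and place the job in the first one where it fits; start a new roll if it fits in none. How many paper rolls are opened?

  4 → roll 1 (new)  [load 4/20]
  6 → roll 1  [load 10/20]
  3 → roll 1  [load 13/20]
  2 → roll 1  [load 15/20]
  11 → roll 2 (new)  [load 11/20]
  13 → roll 3 (new)  [load 13/20]
  4 → roll 1  [load 19/20]
  11 → roll 4 (new)  [load 11/20]
  3 → roll 2  [load 14/20]
4 paper rolls opened.

4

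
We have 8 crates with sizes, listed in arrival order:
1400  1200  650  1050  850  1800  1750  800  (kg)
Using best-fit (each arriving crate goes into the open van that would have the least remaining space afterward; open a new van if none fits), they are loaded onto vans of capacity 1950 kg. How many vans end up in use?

6

  1400 → van 1 (new)  [load 1400/1950]
  1200 → van 2 (new)  [load 1200/1950]
  650 → van 2  [load 1850/1950]
  1050 → van 3 (new)  [load 1050/1950]
  850 → van 3  [load 1900/1950]
  1800 → van 4 (new)  [load 1800/1950]
  1750 → van 5 (new)  [load 1750/1950]
  800 → van 6 (new)  [load 800/1950]
6 vans opened.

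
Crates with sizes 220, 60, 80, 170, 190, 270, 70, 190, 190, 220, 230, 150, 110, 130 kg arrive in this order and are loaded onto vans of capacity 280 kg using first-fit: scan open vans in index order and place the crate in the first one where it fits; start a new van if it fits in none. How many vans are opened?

10

  220 → van 1 (new)  [load 220/280]
  60 → van 1  [load 280/280]
  80 → van 2 (new)  [load 80/280]
  170 → van 2  [load 250/280]
  190 → van 3 (new)  [load 190/280]
  270 → van 4 (new)  [load 270/280]
  70 → van 3  [load 260/280]
  190 → van 5 (new)  [load 190/280]
  190 → van 6 (new)  [load 190/280]
  220 → van 7 (new)  [load 220/280]
  230 → van 8 (new)  [load 230/280]
  150 → van 9 (new)  [load 150/280]
  110 → van 9  [load 260/280]
  130 → van 10 (new)  [load 130/280]
10 vans opened.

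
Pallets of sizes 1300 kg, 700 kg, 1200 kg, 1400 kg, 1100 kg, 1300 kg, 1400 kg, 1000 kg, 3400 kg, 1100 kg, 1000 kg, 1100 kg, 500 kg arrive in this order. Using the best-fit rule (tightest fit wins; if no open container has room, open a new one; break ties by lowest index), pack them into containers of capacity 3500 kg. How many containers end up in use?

5

  1300 → container 1 (new)  [load 1300/3500]
  700 → container 1  [load 2000/3500]
  1200 → container 1  [load 3200/3500]
  1400 → container 2 (new)  [load 1400/3500]
  1100 → container 2  [load 2500/3500]
  1300 → container 3 (new)  [load 1300/3500]
  1400 → container 3  [load 2700/3500]
  1000 → container 2  [load 3500/3500]
  3400 → container 4 (new)  [load 3400/3500]
  1100 → container 5 (new)  [load 1100/3500]
  1000 → container 5  [load 2100/3500]
  1100 → container 5  [load 3200/3500]
  500 → container 3  [load 3200/3500]
5 containers opened.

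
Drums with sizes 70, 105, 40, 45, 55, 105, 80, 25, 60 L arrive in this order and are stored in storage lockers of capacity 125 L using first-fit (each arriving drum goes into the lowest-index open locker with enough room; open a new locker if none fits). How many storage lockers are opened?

  70 → locker 1 (new)  [load 70/125]
  105 → locker 2 (new)  [load 105/125]
  40 → locker 1  [load 110/125]
  45 → locker 3 (new)  [load 45/125]
  55 → locker 3  [load 100/125]
  105 → locker 4 (new)  [load 105/125]
  80 → locker 5 (new)  [load 80/125]
  25 → locker 3  [load 125/125]
  60 → locker 6 (new)  [load 60/125]
6 storage lockers opened.

6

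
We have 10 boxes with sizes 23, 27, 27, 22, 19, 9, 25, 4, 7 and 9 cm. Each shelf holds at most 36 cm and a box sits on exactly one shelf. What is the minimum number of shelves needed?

6

Total = 27 + 27 + 25 + 23 + 22 + 19 + 9 + 9 + 7 + 4 = 172 cm.
Lower bound: ⌈172/36⌉ = 5 shelves.
Also, 6 boxes each exceed 18 cm, and no two of those can share a shelf, so at least 6 shelves are needed.
A packing using 6 shelves:
  shelf 1: 27 + 9 = 36
  shelf 2: 27 + 9 = 36
  shelf 3: 25 + 7 + 4 = 36
  shelf 4: 23 = 23
  shelf 5: 22 = 22
  shelf 6: 19 = 19
This matches the lower bound, so 6 is optimal.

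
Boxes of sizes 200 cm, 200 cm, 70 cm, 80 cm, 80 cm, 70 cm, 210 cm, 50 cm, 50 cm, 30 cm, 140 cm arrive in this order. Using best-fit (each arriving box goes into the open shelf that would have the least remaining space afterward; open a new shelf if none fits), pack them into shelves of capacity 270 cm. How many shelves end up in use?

5

  200 → shelf 1 (new)  [load 200/270]
  200 → shelf 2 (new)  [load 200/270]
  70 → shelf 1  [load 270/270]
  80 → shelf 3 (new)  [load 80/270]
  80 → shelf 3  [load 160/270]
  70 → shelf 2  [load 270/270]
  210 → shelf 4 (new)  [load 210/270]
  50 → shelf 4  [load 260/270]
  50 → shelf 3  [load 210/270]
  30 → shelf 3  [load 240/270]
  140 → shelf 5 (new)  [load 140/270]
5 shelves opened.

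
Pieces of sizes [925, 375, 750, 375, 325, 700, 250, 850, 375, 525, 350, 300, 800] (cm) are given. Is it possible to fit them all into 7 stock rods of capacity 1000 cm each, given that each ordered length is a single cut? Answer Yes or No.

No

Total = 6900 cm; ⌈6900/1000⌉ = 7.
The bound of 7 does not rule out 7, but exhaustive search shows no assignment into 7 stock rods of capacity 1000 cm exists — the minimum is 8.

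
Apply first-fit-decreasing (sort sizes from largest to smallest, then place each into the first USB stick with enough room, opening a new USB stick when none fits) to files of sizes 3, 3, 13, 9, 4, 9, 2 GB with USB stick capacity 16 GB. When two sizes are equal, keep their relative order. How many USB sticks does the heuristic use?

Sorted descending: 13, 9, 9, 4, 3, 3, 2.
  13 → USB stick 1 (new)  [load 13/16]
  9 → USB stick 2 (new)  [load 9/16]
  9 → USB stick 3 (new)  [load 9/16]
  4 → USB stick 2  [load 13/16]
  3 → USB stick 1  [load 16/16]
  3 → USB stick 2  [load 16/16]
  2 → USB stick 3  [load 11/16]
3 USB sticks opened.

3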